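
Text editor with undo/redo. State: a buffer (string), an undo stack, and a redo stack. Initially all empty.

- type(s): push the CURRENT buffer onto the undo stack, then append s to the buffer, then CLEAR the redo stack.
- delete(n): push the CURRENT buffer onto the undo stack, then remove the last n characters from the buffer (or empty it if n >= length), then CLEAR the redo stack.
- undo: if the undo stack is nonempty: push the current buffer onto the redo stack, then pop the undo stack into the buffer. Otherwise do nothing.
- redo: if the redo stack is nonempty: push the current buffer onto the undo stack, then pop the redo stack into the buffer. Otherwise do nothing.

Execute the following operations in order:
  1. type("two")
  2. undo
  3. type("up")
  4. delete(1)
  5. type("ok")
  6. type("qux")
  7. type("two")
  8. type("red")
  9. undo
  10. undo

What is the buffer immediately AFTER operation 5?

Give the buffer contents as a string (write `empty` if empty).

After op 1 (type): buf='two' undo_depth=1 redo_depth=0
After op 2 (undo): buf='(empty)' undo_depth=0 redo_depth=1
After op 3 (type): buf='up' undo_depth=1 redo_depth=0
After op 4 (delete): buf='u' undo_depth=2 redo_depth=0
After op 5 (type): buf='uok' undo_depth=3 redo_depth=0

Answer: uok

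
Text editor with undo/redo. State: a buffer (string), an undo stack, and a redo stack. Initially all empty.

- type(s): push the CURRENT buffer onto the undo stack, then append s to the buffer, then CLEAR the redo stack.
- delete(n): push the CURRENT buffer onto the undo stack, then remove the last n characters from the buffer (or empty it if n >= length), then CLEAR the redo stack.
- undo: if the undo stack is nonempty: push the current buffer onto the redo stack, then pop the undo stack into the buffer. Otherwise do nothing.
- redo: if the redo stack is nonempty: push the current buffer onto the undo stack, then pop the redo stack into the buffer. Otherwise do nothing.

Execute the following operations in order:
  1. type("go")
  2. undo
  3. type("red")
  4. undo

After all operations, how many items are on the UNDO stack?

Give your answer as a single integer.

After op 1 (type): buf='go' undo_depth=1 redo_depth=0
After op 2 (undo): buf='(empty)' undo_depth=0 redo_depth=1
After op 3 (type): buf='red' undo_depth=1 redo_depth=0
After op 4 (undo): buf='(empty)' undo_depth=0 redo_depth=1

Answer: 0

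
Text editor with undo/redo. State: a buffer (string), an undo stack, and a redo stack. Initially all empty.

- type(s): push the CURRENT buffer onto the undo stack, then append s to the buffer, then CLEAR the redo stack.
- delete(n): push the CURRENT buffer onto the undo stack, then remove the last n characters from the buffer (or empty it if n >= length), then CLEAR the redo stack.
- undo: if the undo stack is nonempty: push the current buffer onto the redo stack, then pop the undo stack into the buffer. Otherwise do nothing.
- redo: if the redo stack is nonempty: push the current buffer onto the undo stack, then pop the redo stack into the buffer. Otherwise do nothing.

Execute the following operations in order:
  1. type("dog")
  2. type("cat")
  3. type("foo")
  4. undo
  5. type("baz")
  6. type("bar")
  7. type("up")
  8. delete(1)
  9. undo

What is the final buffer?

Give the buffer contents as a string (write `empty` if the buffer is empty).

After op 1 (type): buf='dog' undo_depth=1 redo_depth=0
After op 2 (type): buf='dogcat' undo_depth=2 redo_depth=0
After op 3 (type): buf='dogcatfoo' undo_depth=3 redo_depth=0
After op 4 (undo): buf='dogcat' undo_depth=2 redo_depth=1
After op 5 (type): buf='dogcatbaz' undo_depth=3 redo_depth=0
After op 6 (type): buf='dogcatbazbar' undo_depth=4 redo_depth=0
After op 7 (type): buf='dogcatbazbarup' undo_depth=5 redo_depth=0
After op 8 (delete): buf='dogcatbazbaru' undo_depth=6 redo_depth=0
After op 9 (undo): buf='dogcatbazbarup' undo_depth=5 redo_depth=1

Answer: dogcatbazbarup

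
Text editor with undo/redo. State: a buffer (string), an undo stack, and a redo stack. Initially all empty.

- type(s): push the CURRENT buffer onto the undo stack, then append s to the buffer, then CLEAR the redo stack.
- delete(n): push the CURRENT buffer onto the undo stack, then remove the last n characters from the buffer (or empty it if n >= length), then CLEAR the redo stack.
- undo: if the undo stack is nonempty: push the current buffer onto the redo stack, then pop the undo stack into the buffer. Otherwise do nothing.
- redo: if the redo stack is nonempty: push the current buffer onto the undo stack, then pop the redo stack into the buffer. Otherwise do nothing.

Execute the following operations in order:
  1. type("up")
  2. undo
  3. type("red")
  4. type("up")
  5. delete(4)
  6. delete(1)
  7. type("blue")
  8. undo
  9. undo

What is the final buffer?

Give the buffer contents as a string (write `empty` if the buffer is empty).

After op 1 (type): buf='up' undo_depth=1 redo_depth=0
After op 2 (undo): buf='(empty)' undo_depth=0 redo_depth=1
After op 3 (type): buf='red' undo_depth=1 redo_depth=0
After op 4 (type): buf='redup' undo_depth=2 redo_depth=0
After op 5 (delete): buf='r' undo_depth=3 redo_depth=0
After op 6 (delete): buf='(empty)' undo_depth=4 redo_depth=0
After op 7 (type): buf='blue' undo_depth=5 redo_depth=0
After op 8 (undo): buf='(empty)' undo_depth=4 redo_depth=1
After op 9 (undo): buf='r' undo_depth=3 redo_depth=2

Answer: r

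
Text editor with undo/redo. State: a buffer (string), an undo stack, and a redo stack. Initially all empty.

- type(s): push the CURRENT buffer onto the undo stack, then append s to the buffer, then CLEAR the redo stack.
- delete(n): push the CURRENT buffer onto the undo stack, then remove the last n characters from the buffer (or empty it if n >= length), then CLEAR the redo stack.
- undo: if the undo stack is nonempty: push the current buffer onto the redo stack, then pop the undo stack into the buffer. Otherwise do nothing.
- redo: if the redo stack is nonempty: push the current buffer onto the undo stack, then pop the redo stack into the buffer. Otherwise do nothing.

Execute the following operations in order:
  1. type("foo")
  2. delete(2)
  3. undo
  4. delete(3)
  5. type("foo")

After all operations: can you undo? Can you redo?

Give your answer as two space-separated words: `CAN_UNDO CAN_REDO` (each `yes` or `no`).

After op 1 (type): buf='foo' undo_depth=1 redo_depth=0
After op 2 (delete): buf='f' undo_depth=2 redo_depth=0
After op 3 (undo): buf='foo' undo_depth=1 redo_depth=1
After op 4 (delete): buf='(empty)' undo_depth=2 redo_depth=0
After op 5 (type): buf='foo' undo_depth=3 redo_depth=0

Answer: yes no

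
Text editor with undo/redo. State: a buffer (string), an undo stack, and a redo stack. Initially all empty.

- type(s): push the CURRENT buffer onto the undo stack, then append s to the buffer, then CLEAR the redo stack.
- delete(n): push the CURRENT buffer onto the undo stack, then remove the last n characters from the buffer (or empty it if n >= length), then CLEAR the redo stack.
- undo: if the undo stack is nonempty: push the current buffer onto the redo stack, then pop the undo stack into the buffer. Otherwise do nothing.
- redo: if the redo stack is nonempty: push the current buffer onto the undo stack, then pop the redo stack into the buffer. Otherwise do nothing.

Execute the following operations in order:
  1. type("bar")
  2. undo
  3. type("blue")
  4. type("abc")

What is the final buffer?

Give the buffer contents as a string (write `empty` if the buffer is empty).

After op 1 (type): buf='bar' undo_depth=1 redo_depth=0
After op 2 (undo): buf='(empty)' undo_depth=0 redo_depth=1
After op 3 (type): buf='blue' undo_depth=1 redo_depth=0
After op 4 (type): buf='blueabc' undo_depth=2 redo_depth=0

Answer: blueabc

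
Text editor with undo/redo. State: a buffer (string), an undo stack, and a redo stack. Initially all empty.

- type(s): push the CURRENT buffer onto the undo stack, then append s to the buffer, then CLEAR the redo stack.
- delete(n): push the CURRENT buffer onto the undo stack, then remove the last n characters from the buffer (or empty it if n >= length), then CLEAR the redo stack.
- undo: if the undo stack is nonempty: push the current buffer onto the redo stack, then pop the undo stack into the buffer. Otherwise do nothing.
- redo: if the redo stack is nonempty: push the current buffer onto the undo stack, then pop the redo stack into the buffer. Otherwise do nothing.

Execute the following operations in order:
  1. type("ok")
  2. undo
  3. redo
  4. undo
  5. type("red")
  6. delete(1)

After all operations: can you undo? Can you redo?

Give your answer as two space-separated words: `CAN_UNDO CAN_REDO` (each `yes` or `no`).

Answer: yes no

Derivation:
After op 1 (type): buf='ok' undo_depth=1 redo_depth=0
After op 2 (undo): buf='(empty)' undo_depth=0 redo_depth=1
After op 3 (redo): buf='ok' undo_depth=1 redo_depth=0
After op 4 (undo): buf='(empty)' undo_depth=0 redo_depth=1
After op 5 (type): buf='red' undo_depth=1 redo_depth=0
After op 6 (delete): buf='re' undo_depth=2 redo_depth=0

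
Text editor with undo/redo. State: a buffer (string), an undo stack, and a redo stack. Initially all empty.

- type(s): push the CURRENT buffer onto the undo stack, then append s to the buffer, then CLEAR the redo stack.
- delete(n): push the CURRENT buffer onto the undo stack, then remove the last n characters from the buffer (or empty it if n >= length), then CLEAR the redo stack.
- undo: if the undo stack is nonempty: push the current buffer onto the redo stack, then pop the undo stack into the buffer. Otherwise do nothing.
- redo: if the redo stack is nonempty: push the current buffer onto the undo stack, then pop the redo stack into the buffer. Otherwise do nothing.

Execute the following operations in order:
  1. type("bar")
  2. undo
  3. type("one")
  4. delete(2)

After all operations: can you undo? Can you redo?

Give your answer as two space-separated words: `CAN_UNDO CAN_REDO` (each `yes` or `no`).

After op 1 (type): buf='bar' undo_depth=1 redo_depth=0
After op 2 (undo): buf='(empty)' undo_depth=0 redo_depth=1
After op 3 (type): buf='one' undo_depth=1 redo_depth=0
After op 4 (delete): buf='o' undo_depth=2 redo_depth=0

Answer: yes no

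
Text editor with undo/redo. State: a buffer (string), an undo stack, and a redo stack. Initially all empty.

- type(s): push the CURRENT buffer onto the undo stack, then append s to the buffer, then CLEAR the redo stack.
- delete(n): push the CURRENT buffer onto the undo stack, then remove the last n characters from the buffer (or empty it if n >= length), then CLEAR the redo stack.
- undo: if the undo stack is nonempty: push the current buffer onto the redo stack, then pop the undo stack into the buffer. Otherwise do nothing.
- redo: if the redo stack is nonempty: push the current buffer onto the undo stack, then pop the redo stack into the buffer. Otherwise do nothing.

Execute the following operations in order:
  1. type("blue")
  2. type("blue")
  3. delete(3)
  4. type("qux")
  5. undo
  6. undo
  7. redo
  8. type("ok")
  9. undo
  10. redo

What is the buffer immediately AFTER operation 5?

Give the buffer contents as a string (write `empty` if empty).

Answer: blueb

Derivation:
After op 1 (type): buf='blue' undo_depth=1 redo_depth=0
After op 2 (type): buf='blueblue' undo_depth=2 redo_depth=0
After op 3 (delete): buf='blueb' undo_depth=3 redo_depth=0
After op 4 (type): buf='bluebqux' undo_depth=4 redo_depth=0
After op 5 (undo): buf='blueb' undo_depth=3 redo_depth=1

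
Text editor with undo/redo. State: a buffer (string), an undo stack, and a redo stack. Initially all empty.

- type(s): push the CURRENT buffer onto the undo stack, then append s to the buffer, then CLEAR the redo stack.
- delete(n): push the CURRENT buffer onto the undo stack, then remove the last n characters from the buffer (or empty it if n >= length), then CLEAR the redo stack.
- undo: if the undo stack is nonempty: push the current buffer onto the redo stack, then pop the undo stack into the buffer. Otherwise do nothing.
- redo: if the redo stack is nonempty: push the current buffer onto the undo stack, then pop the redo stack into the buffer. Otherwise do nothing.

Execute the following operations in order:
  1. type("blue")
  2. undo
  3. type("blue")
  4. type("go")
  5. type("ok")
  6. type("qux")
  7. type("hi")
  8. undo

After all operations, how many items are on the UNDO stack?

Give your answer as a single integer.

After op 1 (type): buf='blue' undo_depth=1 redo_depth=0
After op 2 (undo): buf='(empty)' undo_depth=0 redo_depth=1
After op 3 (type): buf='blue' undo_depth=1 redo_depth=0
After op 4 (type): buf='bluego' undo_depth=2 redo_depth=0
After op 5 (type): buf='bluegook' undo_depth=3 redo_depth=0
After op 6 (type): buf='bluegookqux' undo_depth=4 redo_depth=0
After op 7 (type): buf='bluegookquxhi' undo_depth=5 redo_depth=0
After op 8 (undo): buf='bluegookqux' undo_depth=4 redo_depth=1

Answer: 4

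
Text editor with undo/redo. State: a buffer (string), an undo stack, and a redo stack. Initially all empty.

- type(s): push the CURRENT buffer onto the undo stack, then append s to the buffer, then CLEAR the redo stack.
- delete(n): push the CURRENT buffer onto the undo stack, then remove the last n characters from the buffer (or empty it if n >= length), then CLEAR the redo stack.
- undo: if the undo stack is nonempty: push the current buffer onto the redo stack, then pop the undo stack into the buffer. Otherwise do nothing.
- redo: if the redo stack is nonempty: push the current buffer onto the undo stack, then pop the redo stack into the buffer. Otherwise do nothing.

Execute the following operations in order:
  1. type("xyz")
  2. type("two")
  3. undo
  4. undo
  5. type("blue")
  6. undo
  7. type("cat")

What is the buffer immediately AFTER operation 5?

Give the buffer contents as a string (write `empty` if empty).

After op 1 (type): buf='xyz' undo_depth=1 redo_depth=0
After op 2 (type): buf='xyztwo' undo_depth=2 redo_depth=0
After op 3 (undo): buf='xyz' undo_depth=1 redo_depth=1
After op 4 (undo): buf='(empty)' undo_depth=0 redo_depth=2
After op 5 (type): buf='blue' undo_depth=1 redo_depth=0

Answer: blue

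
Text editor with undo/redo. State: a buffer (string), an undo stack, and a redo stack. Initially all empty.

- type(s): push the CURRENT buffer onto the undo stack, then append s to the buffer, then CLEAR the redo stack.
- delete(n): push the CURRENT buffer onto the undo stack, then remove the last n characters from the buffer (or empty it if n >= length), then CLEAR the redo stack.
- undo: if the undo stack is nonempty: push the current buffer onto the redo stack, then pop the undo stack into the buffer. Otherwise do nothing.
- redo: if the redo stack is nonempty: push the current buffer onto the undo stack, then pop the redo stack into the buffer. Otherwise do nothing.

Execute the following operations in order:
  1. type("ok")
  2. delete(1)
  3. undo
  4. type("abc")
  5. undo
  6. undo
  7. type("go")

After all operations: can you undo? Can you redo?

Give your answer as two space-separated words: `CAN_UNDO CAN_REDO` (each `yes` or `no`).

After op 1 (type): buf='ok' undo_depth=1 redo_depth=0
After op 2 (delete): buf='o' undo_depth=2 redo_depth=0
After op 3 (undo): buf='ok' undo_depth=1 redo_depth=1
After op 4 (type): buf='okabc' undo_depth=2 redo_depth=0
After op 5 (undo): buf='ok' undo_depth=1 redo_depth=1
After op 6 (undo): buf='(empty)' undo_depth=0 redo_depth=2
After op 7 (type): buf='go' undo_depth=1 redo_depth=0

Answer: yes no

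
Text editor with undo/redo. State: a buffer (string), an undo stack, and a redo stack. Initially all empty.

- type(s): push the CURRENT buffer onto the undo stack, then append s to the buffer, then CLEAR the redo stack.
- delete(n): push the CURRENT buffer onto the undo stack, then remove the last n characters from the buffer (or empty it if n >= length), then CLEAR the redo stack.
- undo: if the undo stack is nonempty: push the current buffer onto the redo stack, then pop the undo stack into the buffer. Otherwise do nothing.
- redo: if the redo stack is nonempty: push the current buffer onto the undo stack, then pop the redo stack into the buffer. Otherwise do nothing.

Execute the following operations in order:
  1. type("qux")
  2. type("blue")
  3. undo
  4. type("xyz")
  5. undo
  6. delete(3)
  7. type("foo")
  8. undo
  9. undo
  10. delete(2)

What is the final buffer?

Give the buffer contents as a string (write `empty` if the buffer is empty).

Answer: q

Derivation:
After op 1 (type): buf='qux' undo_depth=1 redo_depth=0
After op 2 (type): buf='quxblue' undo_depth=2 redo_depth=0
After op 3 (undo): buf='qux' undo_depth=1 redo_depth=1
After op 4 (type): buf='quxxyz' undo_depth=2 redo_depth=0
After op 5 (undo): buf='qux' undo_depth=1 redo_depth=1
After op 6 (delete): buf='(empty)' undo_depth=2 redo_depth=0
After op 7 (type): buf='foo' undo_depth=3 redo_depth=0
After op 8 (undo): buf='(empty)' undo_depth=2 redo_depth=1
After op 9 (undo): buf='qux' undo_depth=1 redo_depth=2
After op 10 (delete): buf='q' undo_depth=2 redo_depth=0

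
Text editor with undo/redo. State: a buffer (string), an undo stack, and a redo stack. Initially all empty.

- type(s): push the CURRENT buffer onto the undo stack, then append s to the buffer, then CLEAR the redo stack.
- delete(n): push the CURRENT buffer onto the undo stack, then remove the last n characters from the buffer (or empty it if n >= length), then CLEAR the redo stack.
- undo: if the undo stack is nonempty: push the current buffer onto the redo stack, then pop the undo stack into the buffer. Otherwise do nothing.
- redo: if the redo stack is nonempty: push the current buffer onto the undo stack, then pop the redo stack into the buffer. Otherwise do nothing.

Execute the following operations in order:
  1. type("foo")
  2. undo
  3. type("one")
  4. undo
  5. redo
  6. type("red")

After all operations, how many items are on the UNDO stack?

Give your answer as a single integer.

Answer: 2

Derivation:
After op 1 (type): buf='foo' undo_depth=1 redo_depth=0
After op 2 (undo): buf='(empty)' undo_depth=0 redo_depth=1
After op 3 (type): buf='one' undo_depth=1 redo_depth=0
After op 4 (undo): buf='(empty)' undo_depth=0 redo_depth=1
After op 5 (redo): buf='one' undo_depth=1 redo_depth=0
After op 6 (type): buf='onered' undo_depth=2 redo_depth=0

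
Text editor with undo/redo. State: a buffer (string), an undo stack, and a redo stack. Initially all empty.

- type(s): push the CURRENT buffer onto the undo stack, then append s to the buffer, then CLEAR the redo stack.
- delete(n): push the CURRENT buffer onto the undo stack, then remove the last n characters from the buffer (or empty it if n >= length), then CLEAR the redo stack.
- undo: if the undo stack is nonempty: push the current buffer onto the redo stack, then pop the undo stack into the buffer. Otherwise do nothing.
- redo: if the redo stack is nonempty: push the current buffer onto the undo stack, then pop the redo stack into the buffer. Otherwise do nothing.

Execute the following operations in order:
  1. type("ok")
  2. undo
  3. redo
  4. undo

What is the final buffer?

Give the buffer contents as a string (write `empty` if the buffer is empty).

Answer: empty

Derivation:
After op 1 (type): buf='ok' undo_depth=1 redo_depth=0
After op 2 (undo): buf='(empty)' undo_depth=0 redo_depth=1
After op 3 (redo): buf='ok' undo_depth=1 redo_depth=0
After op 4 (undo): buf='(empty)' undo_depth=0 redo_depth=1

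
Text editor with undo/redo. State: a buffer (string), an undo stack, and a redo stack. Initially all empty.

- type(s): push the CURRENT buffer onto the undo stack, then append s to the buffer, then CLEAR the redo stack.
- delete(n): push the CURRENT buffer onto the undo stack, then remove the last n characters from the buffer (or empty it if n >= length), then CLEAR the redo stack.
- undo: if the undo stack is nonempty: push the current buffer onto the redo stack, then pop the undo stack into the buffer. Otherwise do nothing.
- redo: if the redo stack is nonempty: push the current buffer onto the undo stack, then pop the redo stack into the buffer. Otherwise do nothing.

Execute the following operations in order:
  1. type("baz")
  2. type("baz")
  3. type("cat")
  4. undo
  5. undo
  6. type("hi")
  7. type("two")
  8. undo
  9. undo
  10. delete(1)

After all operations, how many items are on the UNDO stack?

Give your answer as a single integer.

Answer: 2

Derivation:
After op 1 (type): buf='baz' undo_depth=1 redo_depth=0
After op 2 (type): buf='bazbaz' undo_depth=2 redo_depth=0
After op 3 (type): buf='bazbazcat' undo_depth=3 redo_depth=0
After op 4 (undo): buf='bazbaz' undo_depth=2 redo_depth=1
After op 5 (undo): buf='baz' undo_depth=1 redo_depth=2
After op 6 (type): buf='bazhi' undo_depth=2 redo_depth=0
After op 7 (type): buf='bazhitwo' undo_depth=3 redo_depth=0
After op 8 (undo): buf='bazhi' undo_depth=2 redo_depth=1
After op 9 (undo): buf='baz' undo_depth=1 redo_depth=2
After op 10 (delete): buf='ba' undo_depth=2 redo_depth=0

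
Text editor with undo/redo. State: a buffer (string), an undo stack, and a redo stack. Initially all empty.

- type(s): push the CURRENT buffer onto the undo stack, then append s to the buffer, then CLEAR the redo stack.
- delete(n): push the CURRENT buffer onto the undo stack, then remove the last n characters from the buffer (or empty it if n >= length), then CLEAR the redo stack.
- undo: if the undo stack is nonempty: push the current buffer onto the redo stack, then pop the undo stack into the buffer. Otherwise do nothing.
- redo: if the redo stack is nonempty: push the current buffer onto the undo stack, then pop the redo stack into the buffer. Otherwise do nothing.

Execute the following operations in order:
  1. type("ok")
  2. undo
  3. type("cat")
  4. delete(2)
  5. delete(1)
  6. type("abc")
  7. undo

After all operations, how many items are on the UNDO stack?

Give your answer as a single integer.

After op 1 (type): buf='ok' undo_depth=1 redo_depth=0
After op 2 (undo): buf='(empty)' undo_depth=0 redo_depth=1
After op 3 (type): buf='cat' undo_depth=1 redo_depth=0
After op 4 (delete): buf='c' undo_depth=2 redo_depth=0
After op 5 (delete): buf='(empty)' undo_depth=3 redo_depth=0
After op 6 (type): buf='abc' undo_depth=4 redo_depth=0
After op 7 (undo): buf='(empty)' undo_depth=3 redo_depth=1

Answer: 3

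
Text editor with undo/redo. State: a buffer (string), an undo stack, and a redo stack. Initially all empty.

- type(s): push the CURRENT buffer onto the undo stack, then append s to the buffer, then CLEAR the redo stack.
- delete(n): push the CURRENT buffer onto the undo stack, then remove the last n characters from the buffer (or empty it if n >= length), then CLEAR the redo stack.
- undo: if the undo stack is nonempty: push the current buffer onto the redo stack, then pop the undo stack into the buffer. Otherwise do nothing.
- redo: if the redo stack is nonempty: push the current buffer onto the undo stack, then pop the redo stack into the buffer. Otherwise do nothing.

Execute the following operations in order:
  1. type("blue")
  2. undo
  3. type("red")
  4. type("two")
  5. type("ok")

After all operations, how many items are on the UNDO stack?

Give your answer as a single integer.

After op 1 (type): buf='blue' undo_depth=1 redo_depth=0
After op 2 (undo): buf='(empty)' undo_depth=0 redo_depth=1
After op 3 (type): buf='red' undo_depth=1 redo_depth=0
After op 4 (type): buf='redtwo' undo_depth=2 redo_depth=0
After op 5 (type): buf='redtwook' undo_depth=3 redo_depth=0

Answer: 3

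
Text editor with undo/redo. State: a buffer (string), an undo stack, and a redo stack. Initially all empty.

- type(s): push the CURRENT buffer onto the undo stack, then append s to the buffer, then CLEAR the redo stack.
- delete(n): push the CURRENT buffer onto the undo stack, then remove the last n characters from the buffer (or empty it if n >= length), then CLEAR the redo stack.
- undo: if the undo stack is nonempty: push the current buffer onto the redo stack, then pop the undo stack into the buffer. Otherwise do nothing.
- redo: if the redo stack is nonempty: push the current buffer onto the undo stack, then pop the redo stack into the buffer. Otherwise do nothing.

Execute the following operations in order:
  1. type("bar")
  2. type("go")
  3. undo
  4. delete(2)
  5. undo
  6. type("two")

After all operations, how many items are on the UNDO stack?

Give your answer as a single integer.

After op 1 (type): buf='bar' undo_depth=1 redo_depth=0
After op 2 (type): buf='bargo' undo_depth=2 redo_depth=0
After op 3 (undo): buf='bar' undo_depth=1 redo_depth=1
After op 4 (delete): buf='b' undo_depth=2 redo_depth=0
After op 5 (undo): buf='bar' undo_depth=1 redo_depth=1
After op 6 (type): buf='bartwo' undo_depth=2 redo_depth=0

Answer: 2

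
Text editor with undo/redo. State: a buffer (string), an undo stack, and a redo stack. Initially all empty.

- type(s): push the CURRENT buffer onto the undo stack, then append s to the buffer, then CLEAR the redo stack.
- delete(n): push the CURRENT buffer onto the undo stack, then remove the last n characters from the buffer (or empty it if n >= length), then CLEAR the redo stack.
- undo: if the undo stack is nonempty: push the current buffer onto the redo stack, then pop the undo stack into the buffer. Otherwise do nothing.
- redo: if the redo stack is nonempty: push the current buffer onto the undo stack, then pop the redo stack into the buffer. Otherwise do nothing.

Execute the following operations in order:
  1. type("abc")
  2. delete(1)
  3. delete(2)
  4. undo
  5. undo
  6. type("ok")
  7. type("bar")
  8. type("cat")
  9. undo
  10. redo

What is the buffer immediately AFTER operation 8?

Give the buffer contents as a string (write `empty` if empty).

Answer: abcokbarcat

Derivation:
After op 1 (type): buf='abc' undo_depth=1 redo_depth=0
After op 2 (delete): buf='ab' undo_depth=2 redo_depth=0
After op 3 (delete): buf='(empty)' undo_depth=3 redo_depth=0
After op 4 (undo): buf='ab' undo_depth=2 redo_depth=1
After op 5 (undo): buf='abc' undo_depth=1 redo_depth=2
After op 6 (type): buf='abcok' undo_depth=2 redo_depth=0
After op 7 (type): buf='abcokbar' undo_depth=3 redo_depth=0
After op 8 (type): buf='abcokbarcat' undo_depth=4 redo_depth=0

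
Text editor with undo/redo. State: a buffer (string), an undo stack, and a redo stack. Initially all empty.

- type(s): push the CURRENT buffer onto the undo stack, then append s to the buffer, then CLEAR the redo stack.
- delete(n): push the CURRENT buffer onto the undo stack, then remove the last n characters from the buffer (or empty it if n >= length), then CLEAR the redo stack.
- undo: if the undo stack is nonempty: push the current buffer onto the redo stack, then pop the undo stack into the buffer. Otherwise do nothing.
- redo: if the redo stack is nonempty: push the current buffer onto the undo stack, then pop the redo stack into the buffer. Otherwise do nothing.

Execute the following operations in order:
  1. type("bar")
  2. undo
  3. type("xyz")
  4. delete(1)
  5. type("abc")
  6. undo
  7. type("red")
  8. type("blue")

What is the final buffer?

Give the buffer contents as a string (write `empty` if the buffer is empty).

Answer: xyredblue

Derivation:
After op 1 (type): buf='bar' undo_depth=1 redo_depth=0
After op 2 (undo): buf='(empty)' undo_depth=0 redo_depth=1
After op 3 (type): buf='xyz' undo_depth=1 redo_depth=0
After op 4 (delete): buf='xy' undo_depth=2 redo_depth=0
After op 5 (type): buf='xyabc' undo_depth=3 redo_depth=0
After op 6 (undo): buf='xy' undo_depth=2 redo_depth=1
After op 7 (type): buf='xyred' undo_depth=3 redo_depth=0
After op 8 (type): buf='xyredblue' undo_depth=4 redo_depth=0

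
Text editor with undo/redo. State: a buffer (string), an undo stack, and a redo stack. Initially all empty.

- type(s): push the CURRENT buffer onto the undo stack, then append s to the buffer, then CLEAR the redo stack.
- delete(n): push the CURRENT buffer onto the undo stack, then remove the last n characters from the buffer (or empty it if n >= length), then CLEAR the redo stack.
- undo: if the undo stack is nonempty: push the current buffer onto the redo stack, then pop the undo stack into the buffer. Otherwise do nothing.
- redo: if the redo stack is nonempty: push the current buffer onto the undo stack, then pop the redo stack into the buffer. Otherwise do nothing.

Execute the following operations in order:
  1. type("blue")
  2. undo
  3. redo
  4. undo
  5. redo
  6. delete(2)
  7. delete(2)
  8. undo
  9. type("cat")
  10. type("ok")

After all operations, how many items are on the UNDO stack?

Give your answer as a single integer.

After op 1 (type): buf='blue' undo_depth=1 redo_depth=0
After op 2 (undo): buf='(empty)' undo_depth=0 redo_depth=1
After op 3 (redo): buf='blue' undo_depth=1 redo_depth=0
After op 4 (undo): buf='(empty)' undo_depth=0 redo_depth=1
After op 5 (redo): buf='blue' undo_depth=1 redo_depth=0
After op 6 (delete): buf='bl' undo_depth=2 redo_depth=0
After op 7 (delete): buf='(empty)' undo_depth=3 redo_depth=0
After op 8 (undo): buf='bl' undo_depth=2 redo_depth=1
After op 9 (type): buf='blcat' undo_depth=3 redo_depth=0
After op 10 (type): buf='blcatok' undo_depth=4 redo_depth=0

Answer: 4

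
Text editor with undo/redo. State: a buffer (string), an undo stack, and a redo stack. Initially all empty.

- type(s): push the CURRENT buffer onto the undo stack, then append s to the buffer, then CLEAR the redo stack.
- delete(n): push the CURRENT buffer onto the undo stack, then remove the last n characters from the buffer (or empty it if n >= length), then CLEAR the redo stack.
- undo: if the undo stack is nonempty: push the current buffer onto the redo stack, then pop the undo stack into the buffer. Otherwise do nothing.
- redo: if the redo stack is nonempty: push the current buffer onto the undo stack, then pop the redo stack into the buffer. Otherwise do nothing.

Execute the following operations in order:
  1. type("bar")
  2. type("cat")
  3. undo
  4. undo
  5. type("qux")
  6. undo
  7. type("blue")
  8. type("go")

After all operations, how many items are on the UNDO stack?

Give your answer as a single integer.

After op 1 (type): buf='bar' undo_depth=1 redo_depth=0
After op 2 (type): buf='barcat' undo_depth=2 redo_depth=0
After op 3 (undo): buf='bar' undo_depth=1 redo_depth=1
After op 4 (undo): buf='(empty)' undo_depth=0 redo_depth=2
After op 5 (type): buf='qux' undo_depth=1 redo_depth=0
After op 6 (undo): buf='(empty)' undo_depth=0 redo_depth=1
After op 7 (type): buf='blue' undo_depth=1 redo_depth=0
After op 8 (type): buf='bluego' undo_depth=2 redo_depth=0

Answer: 2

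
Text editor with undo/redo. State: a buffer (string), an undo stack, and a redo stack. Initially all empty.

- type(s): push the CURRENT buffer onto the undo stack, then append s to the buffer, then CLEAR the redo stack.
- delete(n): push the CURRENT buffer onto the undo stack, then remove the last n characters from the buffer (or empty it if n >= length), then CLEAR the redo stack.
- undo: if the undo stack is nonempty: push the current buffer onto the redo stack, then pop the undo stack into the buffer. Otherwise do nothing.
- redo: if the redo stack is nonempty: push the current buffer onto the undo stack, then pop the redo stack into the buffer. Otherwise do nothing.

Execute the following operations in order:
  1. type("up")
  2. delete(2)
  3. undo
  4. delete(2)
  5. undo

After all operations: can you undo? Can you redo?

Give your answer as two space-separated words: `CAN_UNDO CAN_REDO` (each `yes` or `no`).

After op 1 (type): buf='up' undo_depth=1 redo_depth=0
After op 2 (delete): buf='(empty)' undo_depth=2 redo_depth=0
After op 3 (undo): buf='up' undo_depth=1 redo_depth=1
After op 4 (delete): buf='(empty)' undo_depth=2 redo_depth=0
After op 5 (undo): buf='up' undo_depth=1 redo_depth=1

Answer: yes yes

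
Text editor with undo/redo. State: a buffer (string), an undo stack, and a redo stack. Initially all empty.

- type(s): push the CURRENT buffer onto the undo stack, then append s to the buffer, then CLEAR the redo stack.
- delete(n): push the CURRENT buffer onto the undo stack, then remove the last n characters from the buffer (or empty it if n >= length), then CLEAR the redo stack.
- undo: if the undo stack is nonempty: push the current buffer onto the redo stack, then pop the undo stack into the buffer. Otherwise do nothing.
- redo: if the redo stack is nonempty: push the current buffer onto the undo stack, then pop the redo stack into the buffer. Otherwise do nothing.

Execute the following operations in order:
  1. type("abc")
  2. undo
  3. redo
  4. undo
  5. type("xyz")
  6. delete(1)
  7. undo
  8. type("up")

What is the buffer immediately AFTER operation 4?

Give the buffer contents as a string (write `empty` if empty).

After op 1 (type): buf='abc' undo_depth=1 redo_depth=0
After op 2 (undo): buf='(empty)' undo_depth=0 redo_depth=1
After op 3 (redo): buf='abc' undo_depth=1 redo_depth=0
After op 4 (undo): buf='(empty)' undo_depth=0 redo_depth=1

Answer: empty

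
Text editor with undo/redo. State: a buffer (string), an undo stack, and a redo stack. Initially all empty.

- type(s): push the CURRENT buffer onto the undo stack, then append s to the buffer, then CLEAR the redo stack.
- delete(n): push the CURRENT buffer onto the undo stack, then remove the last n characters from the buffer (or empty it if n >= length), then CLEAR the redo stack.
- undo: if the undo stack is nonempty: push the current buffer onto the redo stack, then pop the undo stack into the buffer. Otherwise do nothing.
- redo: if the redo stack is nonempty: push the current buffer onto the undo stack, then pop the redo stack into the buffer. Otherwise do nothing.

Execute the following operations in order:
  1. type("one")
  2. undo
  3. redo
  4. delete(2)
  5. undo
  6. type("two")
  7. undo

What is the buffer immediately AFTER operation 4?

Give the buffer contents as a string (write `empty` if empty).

After op 1 (type): buf='one' undo_depth=1 redo_depth=0
After op 2 (undo): buf='(empty)' undo_depth=0 redo_depth=1
After op 3 (redo): buf='one' undo_depth=1 redo_depth=0
After op 4 (delete): buf='o' undo_depth=2 redo_depth=0

Answer: o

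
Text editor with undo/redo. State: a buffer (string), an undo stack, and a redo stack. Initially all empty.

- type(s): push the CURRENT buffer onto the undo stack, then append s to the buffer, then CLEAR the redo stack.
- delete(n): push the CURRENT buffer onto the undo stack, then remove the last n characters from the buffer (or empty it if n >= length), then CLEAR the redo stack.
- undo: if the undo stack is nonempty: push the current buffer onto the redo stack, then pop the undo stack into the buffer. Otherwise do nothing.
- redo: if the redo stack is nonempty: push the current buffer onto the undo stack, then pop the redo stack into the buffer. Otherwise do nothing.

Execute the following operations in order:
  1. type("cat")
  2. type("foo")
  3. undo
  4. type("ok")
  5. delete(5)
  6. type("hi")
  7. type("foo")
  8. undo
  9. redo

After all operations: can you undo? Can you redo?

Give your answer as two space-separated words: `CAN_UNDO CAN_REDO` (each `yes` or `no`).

After op 1 (type): buf='cat' undo_depth=1 redo_depth=0
After op 2 (type): buf='catfoo' undo_depth=2 redo_depth=0
After op 3 (undo): buf='cat' undo_depth=1 redo_depth=1
After op 4 (type): buf='catok' undo_depth=2 redo_depth=0
After op 5 (delete): buf='(empty)' undo_depth=3 redo_depth=0
After op 6 (type): buf='hi' undo_depth=4 redo_depth=0
After op 7 (type): buf='hifoo' undo_depth=5 redo_depth=0
After op 8 (undo): buf='hi' undo_depth=4 redo_depth=1
After op 9 (redo): buf='hifoo' undo_depth=5 redo_depth=0

Answer: yes no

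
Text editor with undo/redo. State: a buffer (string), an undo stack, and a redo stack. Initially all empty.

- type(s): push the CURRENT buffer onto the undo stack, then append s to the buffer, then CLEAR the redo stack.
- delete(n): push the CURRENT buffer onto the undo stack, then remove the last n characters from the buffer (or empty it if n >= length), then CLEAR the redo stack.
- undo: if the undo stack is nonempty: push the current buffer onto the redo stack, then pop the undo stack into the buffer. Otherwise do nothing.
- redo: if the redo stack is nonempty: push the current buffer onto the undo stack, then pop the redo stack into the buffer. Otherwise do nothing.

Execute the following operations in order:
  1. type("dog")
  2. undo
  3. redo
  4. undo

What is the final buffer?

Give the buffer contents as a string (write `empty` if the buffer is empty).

After op 1 (type): buf='dog' undo_depth=1 redo_depth=0
After op 2 (undo): buf='(empty)' undo_depth=0 redo_depth=1
After op 3 (redo): buf='dog' undo_depth=1 redo_depth=0
After op 4 (undo): buf='(empty)' undo_depth=0 redo_depth=1

Answer: empty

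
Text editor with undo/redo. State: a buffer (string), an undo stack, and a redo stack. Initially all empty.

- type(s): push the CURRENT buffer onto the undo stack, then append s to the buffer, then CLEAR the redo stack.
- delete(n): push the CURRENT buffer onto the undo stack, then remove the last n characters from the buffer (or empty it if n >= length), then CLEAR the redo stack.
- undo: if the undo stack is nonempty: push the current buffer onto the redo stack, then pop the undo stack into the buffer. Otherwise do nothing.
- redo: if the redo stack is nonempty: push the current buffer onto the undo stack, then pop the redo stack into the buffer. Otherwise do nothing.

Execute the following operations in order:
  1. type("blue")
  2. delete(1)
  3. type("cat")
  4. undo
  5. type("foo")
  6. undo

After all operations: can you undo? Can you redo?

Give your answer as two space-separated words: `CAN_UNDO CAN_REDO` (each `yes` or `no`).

After op 1 (type): buf='blue' undo_depth=1 redo_depth=0
After op 2 (delete): buf='blu' undo_depth=2 redo_depth=0
After op 3 (type): buf='blucat' undo_depth=3 redo_depth=0
After op 4 (undo): buf='blu' undo_depth=2 redo_depth=1
After op 5 (type): buf='blufoo' undo_depth=3 redo_depth=0
After op 6 (undo): buf='blu' undo_depth=2 redo_depth=1

Answer: yes yes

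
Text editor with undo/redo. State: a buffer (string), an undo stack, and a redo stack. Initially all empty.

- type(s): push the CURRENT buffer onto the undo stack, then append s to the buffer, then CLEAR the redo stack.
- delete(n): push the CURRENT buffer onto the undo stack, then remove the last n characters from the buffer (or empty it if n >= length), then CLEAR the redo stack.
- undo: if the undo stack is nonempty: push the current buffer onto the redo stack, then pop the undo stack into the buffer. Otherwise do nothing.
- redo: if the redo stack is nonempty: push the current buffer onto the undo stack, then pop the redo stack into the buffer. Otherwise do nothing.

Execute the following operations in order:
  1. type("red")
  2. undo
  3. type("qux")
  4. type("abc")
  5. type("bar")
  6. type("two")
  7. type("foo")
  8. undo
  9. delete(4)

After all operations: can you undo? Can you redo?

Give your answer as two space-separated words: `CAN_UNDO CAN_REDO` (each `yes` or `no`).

After op 1 (type): buf='red' undo_depth=1 redo_depth=0
After op 2 (undo): buf='(empty)' undo_depth=0 redo_depth=1
After op 3 (type): buf='qux' undo_depth=1 redo_depth=0
After op 4 (type): buf='quxabc' undo_depth=2 redo_depth=0
After op 5 (type): buf='quxabcbar' undo_depth=3 redo_depth=0
After op 6 (type): buf='quxabcbartwo' undo_depth=4 redo_depth=0
After op 7 (type): buf='quxabcbartwofoo' undo_depth=5 redo_depth=0
After op 8 (undo): buf='quxabcbartwo' undo_depth=4 redo_depth=1
After op 9 (delete): buf='quxabcba' undo_depth=5 redo_depth=0

Answer: yes no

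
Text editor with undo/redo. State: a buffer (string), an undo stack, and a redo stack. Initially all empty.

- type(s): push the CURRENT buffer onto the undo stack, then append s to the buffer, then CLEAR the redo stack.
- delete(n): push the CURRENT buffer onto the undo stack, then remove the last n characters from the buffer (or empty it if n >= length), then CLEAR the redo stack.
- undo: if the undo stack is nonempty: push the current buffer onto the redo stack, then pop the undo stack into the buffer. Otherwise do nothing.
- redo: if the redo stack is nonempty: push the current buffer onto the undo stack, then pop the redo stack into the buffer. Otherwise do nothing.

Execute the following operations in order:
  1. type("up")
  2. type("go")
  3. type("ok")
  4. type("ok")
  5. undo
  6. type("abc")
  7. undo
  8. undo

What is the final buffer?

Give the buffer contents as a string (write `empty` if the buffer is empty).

Answer: upgo

Derivation:
After op 1 (type): buf='up' undo_depth=1 redo_depth=0
After op 2 (type): buf='upgo' undo_depth=2 redo_depth=0
After op 3 (type): buf='upgook' undo_depth=3 redo_depth=0
After op 4 (type): buf='upgookok' undo_depth=4 redo_depth=0
After op 5 (undo): buf='upgook' undo_depth=3 redo_depth=1
After op 6 (type): buf='upgookabc' undo_depth=4 redo_depth=0
After op 7 (undo): buf='upgook' undo_depth=3 redo_depth=1
After op 8 (undo): buf='upgo' undo_depth=2 redo_depth=2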